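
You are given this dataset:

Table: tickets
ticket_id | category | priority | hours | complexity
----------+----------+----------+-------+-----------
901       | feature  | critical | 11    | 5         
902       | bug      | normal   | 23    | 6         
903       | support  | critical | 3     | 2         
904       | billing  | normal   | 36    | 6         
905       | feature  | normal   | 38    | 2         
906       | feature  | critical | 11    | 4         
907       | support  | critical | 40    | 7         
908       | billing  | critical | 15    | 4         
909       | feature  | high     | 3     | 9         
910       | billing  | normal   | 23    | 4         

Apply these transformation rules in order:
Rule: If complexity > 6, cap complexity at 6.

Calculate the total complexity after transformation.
45

Step 1: 2 records have complexity > 6
Step 2: These records originally summed to 16
Step 3: After capping: 2 × 6 = 12
Step 4: Unaffected records sum: 33
Step 5: Final sum = 12 + 33 = 45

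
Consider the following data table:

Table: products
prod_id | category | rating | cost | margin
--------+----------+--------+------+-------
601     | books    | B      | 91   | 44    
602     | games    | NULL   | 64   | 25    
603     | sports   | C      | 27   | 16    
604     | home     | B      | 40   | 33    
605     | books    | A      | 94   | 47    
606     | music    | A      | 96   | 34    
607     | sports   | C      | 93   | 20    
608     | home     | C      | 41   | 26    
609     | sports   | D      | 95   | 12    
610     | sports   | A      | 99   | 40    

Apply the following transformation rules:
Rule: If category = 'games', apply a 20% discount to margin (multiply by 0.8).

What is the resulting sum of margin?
292.0

Step 1: Records with category = 'games' have total margin = 25
Step 2: Apply multiplier: 25 × 0.8 = 20.0
Step 3: Other records total: 272
Step 4: Final sum = 20.0 + 272 = 292.0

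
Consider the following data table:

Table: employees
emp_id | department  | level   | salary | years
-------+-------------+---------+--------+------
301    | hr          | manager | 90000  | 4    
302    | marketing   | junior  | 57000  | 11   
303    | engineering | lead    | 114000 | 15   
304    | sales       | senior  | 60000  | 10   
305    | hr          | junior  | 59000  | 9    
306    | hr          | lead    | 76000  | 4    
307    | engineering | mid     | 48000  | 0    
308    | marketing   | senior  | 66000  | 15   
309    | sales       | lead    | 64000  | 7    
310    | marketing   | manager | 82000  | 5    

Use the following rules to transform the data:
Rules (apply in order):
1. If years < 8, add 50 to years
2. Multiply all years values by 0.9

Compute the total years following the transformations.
297.0

Step 1: Apply Rule 1 - Add 50 to records with years < 8
  - 5 records affected: 20 + (5 × 50) = 270
  - Unaffected records: 60
  - Sum after Rule 1: 330
Step 2: Apply Rule 2 - Multiply all by 0.9
  - 330 × 0.9 = 297.0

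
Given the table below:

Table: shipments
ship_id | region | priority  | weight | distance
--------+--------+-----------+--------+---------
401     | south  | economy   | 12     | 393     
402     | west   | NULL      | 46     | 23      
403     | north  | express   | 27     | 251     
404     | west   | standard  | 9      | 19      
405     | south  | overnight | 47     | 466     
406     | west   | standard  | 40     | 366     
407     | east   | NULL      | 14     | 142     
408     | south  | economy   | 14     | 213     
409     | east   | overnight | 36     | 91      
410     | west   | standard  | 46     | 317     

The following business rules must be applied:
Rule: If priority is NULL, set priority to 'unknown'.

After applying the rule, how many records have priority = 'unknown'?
2

Step 1: Count records where priority IS NULL
Step 2: Found 2 records with NULL priority
Step 3: These records will have priority set to 'unknown'
Step 4: Records already having priority = 'unknown': 0
Step 5: Answer: 2 + 0 = 2 records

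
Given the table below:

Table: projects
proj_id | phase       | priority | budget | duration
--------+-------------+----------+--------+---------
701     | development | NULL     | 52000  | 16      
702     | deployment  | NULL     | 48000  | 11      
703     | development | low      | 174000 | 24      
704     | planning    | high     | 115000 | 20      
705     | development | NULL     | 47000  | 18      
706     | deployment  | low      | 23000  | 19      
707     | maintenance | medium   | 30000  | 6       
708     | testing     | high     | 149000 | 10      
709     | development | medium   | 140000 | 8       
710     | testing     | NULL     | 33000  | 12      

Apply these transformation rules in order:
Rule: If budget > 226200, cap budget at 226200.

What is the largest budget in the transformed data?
174000

Step 1: Original maximum budget = 174000
Step 2: Check cap of 226200 against maximum
Step 3: No records exceed the cap (max 174000 <= cap 226200), so no capping applies
Step 4: Maximum after transformation = 174000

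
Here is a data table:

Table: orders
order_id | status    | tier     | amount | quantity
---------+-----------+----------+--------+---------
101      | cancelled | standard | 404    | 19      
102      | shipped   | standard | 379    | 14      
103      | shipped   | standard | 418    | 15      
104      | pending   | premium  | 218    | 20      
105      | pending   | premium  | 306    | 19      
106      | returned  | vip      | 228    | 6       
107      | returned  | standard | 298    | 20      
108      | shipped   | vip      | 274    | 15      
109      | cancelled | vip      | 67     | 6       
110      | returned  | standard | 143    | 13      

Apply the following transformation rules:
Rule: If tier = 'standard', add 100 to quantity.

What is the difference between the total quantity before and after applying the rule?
500

Step 1: Original sum of quantity = 147
Step 2: 5 records have tier = 'standard'
Step 3: Each affected record changes by 100
Step 4: Total change = 5 × 100 = 500
Step 5: New sum = 147 + 500 = 647
Step 6: Difference = |647 - 147| = 500
        (Sum increased by 500)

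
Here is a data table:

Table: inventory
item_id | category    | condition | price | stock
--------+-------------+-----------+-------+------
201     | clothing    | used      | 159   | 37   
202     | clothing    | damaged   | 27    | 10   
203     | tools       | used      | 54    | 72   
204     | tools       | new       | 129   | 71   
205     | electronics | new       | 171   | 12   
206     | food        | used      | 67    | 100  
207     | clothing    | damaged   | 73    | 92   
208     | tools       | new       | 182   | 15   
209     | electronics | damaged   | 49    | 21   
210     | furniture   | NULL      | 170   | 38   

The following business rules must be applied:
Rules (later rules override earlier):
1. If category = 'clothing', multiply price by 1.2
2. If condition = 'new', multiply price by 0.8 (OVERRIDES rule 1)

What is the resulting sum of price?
1036.4

Step 1: Rule 2 takes priority for records with condition = 'new'
  - 3 records: 482 × 0.8 = 385.6
Step 2: Rule 1 applies to remaining records with category = 'clothing'
  - 3 records: 259 × 1.2 = 310.8
Step 3: Other records unchanged: 340
Step 4: Final sum = 385.6 + 310.8 + 340 = 1036.4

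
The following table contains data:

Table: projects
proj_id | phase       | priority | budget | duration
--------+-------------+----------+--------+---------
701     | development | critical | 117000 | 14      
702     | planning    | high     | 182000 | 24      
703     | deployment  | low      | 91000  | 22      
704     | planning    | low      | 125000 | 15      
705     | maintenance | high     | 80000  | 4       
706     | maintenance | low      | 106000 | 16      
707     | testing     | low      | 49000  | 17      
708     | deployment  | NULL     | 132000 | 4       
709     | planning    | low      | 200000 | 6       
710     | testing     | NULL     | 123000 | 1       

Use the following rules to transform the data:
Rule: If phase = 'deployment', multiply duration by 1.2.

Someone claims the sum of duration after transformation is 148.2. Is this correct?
No, the correct result is 128.2.

Step 1: Calculate the correct sum after transformation
Step 2: Apply multiplier 1.2 to records where phase = 'deployment'
Step 3: Correct result = 128.2
Step 4: Claimed result = 148.2
Step 5: 128.2 ≠ 148.2
Conclusion: The claimed result is incorrect. The correct answer is 128.2.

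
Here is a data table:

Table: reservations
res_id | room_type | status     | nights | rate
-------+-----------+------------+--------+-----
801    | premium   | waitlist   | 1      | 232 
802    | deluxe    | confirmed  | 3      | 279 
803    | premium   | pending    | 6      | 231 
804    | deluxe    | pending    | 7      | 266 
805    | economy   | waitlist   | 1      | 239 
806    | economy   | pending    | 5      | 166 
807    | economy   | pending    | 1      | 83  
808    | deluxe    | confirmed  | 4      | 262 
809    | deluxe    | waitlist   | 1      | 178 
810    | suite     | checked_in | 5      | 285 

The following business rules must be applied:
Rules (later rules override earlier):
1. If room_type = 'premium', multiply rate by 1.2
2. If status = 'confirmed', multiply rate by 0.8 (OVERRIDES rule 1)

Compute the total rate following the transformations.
2205.4

Step 1: Rule 2 takes priority for records with status = 'confirmed'
  - 2 records: 541 × 0.8 = 432.8
Step 2: Rule 1 applies to remaining records with room_type = 'premium'
  - 2 records: 463 × 1.2 = 555.6
Step 3: Other records unchanged: 1217
Step 4: Final sum = 432.8 + 555.6 + 1217 = 2205.4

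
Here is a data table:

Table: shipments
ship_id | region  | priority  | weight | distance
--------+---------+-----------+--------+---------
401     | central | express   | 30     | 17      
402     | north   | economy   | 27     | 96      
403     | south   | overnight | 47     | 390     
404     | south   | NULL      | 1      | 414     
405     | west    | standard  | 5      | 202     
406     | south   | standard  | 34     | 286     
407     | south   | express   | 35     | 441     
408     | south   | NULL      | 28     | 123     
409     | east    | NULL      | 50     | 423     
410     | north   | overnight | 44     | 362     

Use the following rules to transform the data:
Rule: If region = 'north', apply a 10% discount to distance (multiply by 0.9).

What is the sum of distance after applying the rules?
2708.2

Step 1: Records with region = 'north' have total distance = 458
Step 2: Apply multiplier: 458 × 0.9 = 412.2
Step 3: Other records total: 2296
Step 4: Final sum = 412.2 + 2296 = 2708.2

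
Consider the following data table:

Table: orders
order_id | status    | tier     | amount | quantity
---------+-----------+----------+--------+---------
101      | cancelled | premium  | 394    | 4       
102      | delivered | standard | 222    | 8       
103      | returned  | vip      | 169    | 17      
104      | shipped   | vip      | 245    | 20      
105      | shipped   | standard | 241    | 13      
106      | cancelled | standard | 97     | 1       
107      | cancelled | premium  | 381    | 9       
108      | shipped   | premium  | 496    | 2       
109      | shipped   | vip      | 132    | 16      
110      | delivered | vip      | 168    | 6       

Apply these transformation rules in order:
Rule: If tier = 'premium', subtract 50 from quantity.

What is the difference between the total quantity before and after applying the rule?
150

Step 1: Original sum of quantity = 96
Step 2: 3 records have tier = 'premium'
Step 3: Each affected record changes by -50
Step 4: Total change = 3 × -50 = -150
Step 5: New sum = 96 + -150 = -54
Step 6: Difference = |-54 - 96| = 150
        (Sum decreased by 150)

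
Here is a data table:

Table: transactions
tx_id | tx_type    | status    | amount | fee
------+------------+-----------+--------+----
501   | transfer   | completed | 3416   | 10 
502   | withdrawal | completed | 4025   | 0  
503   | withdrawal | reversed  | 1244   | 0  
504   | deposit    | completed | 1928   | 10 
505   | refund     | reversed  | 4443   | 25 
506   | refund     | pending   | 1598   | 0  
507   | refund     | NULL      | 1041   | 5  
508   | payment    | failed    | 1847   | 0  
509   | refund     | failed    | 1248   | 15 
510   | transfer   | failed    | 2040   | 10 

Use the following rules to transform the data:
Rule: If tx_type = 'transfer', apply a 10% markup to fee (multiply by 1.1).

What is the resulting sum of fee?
77.0

Step 1: Records with tx_type = 'transfer' have total fee = 20
Step 2: Apply multiplier: 20 × 1.1 = 22.0
Step 3: Other records total: 55
Step 4: Final sum = 22.0 + 55 = 77.0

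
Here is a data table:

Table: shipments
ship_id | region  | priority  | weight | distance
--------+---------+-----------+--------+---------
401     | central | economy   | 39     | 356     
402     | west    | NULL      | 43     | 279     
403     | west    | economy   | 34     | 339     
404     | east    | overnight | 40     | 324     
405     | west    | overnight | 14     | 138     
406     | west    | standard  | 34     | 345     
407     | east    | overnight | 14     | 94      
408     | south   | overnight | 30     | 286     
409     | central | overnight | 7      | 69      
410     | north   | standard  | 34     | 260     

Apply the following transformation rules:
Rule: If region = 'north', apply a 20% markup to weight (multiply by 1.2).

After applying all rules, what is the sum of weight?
295.8

Step 1: Records with region = 'north' have total weight = 34
Step 2: Apply multiplier: 34 × 1.2 = 40.8
Step 3: Other records total: 255
Step 4: Final sum = 40.8 + 255 = 295.8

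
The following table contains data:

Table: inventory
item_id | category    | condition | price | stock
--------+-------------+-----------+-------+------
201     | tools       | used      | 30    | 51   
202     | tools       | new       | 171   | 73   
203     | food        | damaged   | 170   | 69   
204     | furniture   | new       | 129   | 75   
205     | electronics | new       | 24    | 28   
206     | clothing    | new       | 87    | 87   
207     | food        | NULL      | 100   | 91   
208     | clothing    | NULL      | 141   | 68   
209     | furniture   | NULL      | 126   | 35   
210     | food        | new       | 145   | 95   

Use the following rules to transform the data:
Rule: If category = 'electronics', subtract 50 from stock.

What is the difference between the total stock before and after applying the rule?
50

Step 1: Original sum of stock = 672
Step 2: 1 records have category = 'electronics'
Step 3: Each affected record changes by -50
Step 4: Total change = 1 × -50 = -50
Step 5: New sum = 672 + -50 = 622
Step 6: Difference = |622 - 672| = 50
        (Sum decreased by 50)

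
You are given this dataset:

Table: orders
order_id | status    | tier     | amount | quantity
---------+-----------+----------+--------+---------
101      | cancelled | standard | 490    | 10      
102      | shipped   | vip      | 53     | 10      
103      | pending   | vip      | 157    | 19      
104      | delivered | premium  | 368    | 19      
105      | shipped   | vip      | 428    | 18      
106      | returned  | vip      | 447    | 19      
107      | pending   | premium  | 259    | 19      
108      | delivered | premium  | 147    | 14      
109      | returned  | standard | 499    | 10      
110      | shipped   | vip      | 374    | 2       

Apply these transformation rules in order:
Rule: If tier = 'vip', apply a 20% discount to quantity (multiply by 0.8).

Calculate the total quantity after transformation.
126.4

Step 1: Records with tier = 'vip' have total quantity = 68
Step 2: Apply multiplier: 68 × 0.8 = 54.4
Step 3: Other records total: 72
Step 4: Final sum = 54.4 + 72 = 126.4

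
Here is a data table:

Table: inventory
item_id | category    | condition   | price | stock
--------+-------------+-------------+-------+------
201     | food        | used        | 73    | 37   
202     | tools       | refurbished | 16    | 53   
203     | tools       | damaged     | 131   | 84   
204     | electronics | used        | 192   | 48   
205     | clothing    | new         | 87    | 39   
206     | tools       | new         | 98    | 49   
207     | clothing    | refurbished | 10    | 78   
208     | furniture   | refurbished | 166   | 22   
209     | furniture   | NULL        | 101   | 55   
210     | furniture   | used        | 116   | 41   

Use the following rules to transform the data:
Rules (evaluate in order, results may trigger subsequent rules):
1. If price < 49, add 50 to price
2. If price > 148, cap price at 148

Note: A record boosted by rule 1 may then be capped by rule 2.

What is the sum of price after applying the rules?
1028

Step 1: Apply rule 1 to records with price < 49
  - 2 records get bonus of 50
  - Of these, 0 records then exceed 148 and get capped
Step 2: Apply rule 2 to records with price > 148
  - 2 records (original) are capped
Step 3: Calculate final sum = 1028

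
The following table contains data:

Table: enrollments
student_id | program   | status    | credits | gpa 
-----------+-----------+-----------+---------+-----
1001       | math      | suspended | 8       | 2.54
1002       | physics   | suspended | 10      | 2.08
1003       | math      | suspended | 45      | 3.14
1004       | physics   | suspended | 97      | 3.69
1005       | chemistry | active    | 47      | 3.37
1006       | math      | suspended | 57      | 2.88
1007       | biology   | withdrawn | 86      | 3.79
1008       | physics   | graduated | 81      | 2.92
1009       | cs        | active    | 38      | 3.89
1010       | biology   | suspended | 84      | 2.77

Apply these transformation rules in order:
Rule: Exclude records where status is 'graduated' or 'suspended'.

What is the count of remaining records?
3

Step 1: Count records to exclude
  - 1 (graduated) + 6 (suspended) = 7 records
Step 2: Total records: 10
Step 3: Remaining = 10 - 7 = 3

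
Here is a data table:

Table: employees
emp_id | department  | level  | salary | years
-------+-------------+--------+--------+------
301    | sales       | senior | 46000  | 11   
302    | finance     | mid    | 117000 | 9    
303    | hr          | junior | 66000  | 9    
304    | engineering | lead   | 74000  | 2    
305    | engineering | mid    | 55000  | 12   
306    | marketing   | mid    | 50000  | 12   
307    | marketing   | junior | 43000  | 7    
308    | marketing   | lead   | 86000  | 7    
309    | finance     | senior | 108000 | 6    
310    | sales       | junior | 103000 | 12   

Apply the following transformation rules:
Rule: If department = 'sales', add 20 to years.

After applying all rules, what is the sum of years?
127

Step 1: Count records where department = 'sales': 2
Step 2: Total bonus added: 2 × 20 = 40
Step 3: Original sum of years: 87
Step 4: Final sum = 87 + 40 = 127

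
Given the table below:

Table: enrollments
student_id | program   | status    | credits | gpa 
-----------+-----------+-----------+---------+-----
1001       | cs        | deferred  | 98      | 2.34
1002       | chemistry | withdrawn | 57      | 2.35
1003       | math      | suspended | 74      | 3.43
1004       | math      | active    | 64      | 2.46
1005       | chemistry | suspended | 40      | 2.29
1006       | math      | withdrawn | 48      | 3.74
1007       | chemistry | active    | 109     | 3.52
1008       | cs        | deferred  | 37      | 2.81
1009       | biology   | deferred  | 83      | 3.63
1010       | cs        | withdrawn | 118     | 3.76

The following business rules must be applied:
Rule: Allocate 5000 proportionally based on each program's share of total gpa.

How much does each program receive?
biology: 598.42, chemistry: 1345.2, cs: 1468.84, math: 1587.54

Step 1: Calculate total gpa = 30.33
Step 2: Calculate each program's proportion:
  biology: 3.63/30.33 = 11.97% → 598.42
  chemistry: 8.16/30.33 = 26.90% → 1345.2
  cs: 8.91/30.33 = 29.38% → 1468.84
  math: 9.63/30.33 = 31.75% → 1587.54
Step 3: Verify: sum of allocations ≈ 5000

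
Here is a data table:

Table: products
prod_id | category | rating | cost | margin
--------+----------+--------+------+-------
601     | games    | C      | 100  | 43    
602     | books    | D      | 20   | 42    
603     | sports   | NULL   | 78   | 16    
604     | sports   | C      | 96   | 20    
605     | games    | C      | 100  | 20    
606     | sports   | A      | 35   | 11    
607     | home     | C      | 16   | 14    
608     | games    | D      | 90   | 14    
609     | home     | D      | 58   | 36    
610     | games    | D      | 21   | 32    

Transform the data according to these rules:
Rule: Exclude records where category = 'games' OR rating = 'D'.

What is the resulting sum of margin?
61

Step 1: Find records where category = 'games' OR rating = 'D'
Step 2: 6 records match, summing to 187
Step 3: Original sum: 248
Step 4: Remaining sum = 248 - 187 = 61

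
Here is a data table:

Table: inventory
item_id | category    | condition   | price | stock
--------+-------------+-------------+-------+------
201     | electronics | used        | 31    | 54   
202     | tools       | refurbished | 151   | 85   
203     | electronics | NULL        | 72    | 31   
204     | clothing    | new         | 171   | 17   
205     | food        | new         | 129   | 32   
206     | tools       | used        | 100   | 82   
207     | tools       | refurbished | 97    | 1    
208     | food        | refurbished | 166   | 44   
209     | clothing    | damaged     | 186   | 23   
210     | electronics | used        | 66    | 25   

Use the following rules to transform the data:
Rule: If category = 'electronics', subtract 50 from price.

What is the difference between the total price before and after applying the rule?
150

Step 1: Original sum of price = 1169
Step 2: 3 records have category = 'electronics'
Step 3: Each affected record changes by -50
Step 4: Total change = 3 × -50 = -150
Step 5: New sum = 1169 + -150 = 1019
Step 6: Difference = |1019 - 1169| = 150
        (Sum decreased by 150)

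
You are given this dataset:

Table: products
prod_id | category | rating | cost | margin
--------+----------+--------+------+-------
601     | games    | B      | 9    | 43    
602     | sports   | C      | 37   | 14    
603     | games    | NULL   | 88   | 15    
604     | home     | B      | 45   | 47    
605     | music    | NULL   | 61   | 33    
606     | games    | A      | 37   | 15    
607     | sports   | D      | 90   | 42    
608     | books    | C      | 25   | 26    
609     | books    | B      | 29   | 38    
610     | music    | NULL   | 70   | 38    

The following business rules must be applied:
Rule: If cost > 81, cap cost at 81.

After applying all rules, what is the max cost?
81

Step 1: Original maximum cost = 90
Step 2: Apply cap at 81
Step 3: 2 records had cost > 81 and were capped
Step 4: Maximum after transformation = 81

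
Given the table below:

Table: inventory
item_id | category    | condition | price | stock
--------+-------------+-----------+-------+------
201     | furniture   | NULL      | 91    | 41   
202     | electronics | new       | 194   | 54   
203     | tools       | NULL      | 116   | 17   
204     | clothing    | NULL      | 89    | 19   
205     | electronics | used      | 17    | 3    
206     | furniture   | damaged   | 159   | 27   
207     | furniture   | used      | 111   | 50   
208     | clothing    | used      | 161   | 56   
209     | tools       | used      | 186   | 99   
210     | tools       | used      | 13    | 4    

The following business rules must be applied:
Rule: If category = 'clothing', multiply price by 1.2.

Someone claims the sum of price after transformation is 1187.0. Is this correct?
Yes, the result is correct.

Step 1: Calculate the correct sum after transformation
Step 2: Apply multiplier 1.2 to records where category = 'clothing'
Step 3: Correct result = 1187.0
Step 4: Claimed result = 1187.0
Step 5: 1187.0 = 1187.0 ✓
Conclusion: The claimed result is correct.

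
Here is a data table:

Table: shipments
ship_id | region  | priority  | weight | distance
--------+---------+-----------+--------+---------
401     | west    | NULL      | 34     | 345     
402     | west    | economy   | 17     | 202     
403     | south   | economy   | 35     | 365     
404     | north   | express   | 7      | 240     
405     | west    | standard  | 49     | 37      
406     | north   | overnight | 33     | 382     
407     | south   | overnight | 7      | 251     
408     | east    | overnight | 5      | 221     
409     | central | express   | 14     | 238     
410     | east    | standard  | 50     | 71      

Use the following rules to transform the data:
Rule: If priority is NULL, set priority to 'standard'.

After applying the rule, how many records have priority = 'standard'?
3

Step 1: Count records where priority IS NULL
Step 2: Found 1 records with NULL priority
Step 3: These records will have priority set to 'standard'
Step 4: Records already having priority = 'standard': 2
Step 5: Answer: 1 + 2 = 3 records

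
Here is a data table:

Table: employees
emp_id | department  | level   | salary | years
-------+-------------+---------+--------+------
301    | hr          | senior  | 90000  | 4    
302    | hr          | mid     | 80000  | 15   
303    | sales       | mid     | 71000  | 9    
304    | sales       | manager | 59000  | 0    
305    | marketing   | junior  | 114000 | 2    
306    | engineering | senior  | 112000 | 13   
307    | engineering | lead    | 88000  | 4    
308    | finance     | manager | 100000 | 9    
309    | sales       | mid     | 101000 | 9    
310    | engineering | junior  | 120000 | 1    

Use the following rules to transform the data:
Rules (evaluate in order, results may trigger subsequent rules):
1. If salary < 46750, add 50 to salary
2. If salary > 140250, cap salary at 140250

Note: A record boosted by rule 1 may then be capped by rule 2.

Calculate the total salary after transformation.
935000

Step 1: Apply rule 1 to records with salary < 46750
  - 0 records get bonus of 50
  - Of these, 0 records then exceed 140250 and get capped
Step 2: Apply rule 2 to records with salary > 140250
  - 0 records (original) are capped
Step 3: Calculate final sum = 935000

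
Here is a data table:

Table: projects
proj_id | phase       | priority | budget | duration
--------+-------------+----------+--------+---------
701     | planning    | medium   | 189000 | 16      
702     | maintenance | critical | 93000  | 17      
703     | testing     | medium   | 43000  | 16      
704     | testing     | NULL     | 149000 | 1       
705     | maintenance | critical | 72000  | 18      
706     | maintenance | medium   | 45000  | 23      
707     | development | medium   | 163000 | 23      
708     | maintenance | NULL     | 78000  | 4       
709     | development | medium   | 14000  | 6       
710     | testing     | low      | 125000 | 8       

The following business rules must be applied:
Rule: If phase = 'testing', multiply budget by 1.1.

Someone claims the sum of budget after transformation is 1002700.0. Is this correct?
Yes, the result is correct.

Step 1: Calculate the correct sum after transformation
Step 2: Apply multiplier 1.1 to records where phase = 'testing'
Step 3: Correct result = 1002700.0
Step 4: Claimed result = 1002700.0
Step 5: 1002700.0 = 1002700.0 ✓
Conclusion: The claimed result is correct.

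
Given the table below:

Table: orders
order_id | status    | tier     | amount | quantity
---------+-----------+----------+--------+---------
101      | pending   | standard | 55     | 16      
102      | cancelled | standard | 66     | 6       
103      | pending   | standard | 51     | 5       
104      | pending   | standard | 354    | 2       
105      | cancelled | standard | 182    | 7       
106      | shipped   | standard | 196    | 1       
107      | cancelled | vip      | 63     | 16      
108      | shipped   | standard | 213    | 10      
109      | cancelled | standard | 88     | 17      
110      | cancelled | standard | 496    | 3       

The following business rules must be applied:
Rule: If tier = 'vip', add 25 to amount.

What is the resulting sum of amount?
1789

Step 1: Count records where tier = 'vip': 1
Step 2: Total bonus added: 1 × 25 = 25
Step 3: Original sum of amount: 1764
Step 4: Final sum = 1764 + 25 = 1789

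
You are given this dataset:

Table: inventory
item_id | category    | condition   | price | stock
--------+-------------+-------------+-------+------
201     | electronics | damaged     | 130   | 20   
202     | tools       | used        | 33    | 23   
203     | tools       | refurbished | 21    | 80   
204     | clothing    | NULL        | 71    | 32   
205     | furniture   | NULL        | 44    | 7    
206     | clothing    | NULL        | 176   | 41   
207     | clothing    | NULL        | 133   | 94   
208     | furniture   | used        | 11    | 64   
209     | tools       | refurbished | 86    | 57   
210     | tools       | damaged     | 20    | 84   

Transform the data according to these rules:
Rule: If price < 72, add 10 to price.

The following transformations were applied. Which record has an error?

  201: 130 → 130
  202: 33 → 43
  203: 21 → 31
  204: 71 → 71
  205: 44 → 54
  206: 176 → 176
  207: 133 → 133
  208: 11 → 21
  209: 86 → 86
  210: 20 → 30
Record 204 has an error. The correct transformed value should be 81, not 71.

Step 1: Check each record against the rule
Step 2: Record 204 has price = 71
Step 3: Since 71 < 72, the bonus should have been applied
Step 4: Correct value = 81, but claimed value = 71
Conclusion: Record 204 has the error.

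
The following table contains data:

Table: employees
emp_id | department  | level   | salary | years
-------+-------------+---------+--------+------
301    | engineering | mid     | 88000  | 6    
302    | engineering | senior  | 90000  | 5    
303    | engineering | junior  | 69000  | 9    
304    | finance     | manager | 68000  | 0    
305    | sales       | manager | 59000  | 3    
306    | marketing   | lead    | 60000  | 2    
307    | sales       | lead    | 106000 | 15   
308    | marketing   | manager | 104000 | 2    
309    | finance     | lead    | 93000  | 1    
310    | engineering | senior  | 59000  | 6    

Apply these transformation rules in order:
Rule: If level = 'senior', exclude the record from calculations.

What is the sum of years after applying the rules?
38

Step 1: Identify records where level = 'senior'
Step 2: The excluded records sum to 11
Step 3: Original total years = 49
Step 4: Remaining total = 49 - 11 = 38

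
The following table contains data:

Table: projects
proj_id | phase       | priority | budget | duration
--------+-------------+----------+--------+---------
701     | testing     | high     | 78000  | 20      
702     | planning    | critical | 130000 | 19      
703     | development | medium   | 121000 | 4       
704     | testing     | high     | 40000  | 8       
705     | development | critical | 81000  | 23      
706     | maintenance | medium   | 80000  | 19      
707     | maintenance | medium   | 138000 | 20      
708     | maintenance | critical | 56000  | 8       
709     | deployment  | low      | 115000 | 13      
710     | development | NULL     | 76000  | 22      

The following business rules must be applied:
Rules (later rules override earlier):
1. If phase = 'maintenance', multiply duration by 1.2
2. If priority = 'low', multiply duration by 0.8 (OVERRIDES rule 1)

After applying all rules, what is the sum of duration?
162.8

Step 1: Rule 2 takes priority for records with priority = 'low'
  - 1 records: 13 × 0.8 = 10.4
Step 2: Rule 1 applies to remaining records with phase = 'maintenance'
  - 3 records: 47 × 1.2 = 56.4
Step 3: Other records unchanged: 96
Step 4: Final sum = 10.4 + 56.4 + 96 = 162.8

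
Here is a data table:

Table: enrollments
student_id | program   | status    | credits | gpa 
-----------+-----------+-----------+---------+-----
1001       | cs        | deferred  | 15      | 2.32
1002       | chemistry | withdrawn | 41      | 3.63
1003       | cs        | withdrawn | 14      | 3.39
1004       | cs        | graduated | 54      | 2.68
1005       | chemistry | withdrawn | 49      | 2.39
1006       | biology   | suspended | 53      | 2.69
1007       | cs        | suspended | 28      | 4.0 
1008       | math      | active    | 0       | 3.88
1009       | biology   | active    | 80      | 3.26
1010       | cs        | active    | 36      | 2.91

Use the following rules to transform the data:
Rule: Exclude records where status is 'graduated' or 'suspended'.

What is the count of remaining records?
7

Step 1: Count records to exclude
  - 1 (graduated) + 2 (suspended) = 3 records
Step 2: Total records: 10
Step 3: Remaining = 10 - 3 = 7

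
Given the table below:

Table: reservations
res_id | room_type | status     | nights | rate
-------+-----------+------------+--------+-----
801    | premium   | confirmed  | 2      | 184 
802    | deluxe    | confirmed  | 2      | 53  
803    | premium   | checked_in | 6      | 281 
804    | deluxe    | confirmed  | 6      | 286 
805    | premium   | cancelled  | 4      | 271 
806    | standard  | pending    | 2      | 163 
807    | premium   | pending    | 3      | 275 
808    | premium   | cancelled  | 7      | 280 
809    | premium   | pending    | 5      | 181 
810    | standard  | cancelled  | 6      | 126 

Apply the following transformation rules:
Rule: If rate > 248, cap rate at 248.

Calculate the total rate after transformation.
1947

Step 1: 5 records have rate > 248
Step 2: These records originally summed to 1393
Step 3: After capping: 5 × 248 = 1240
Step 4: Unaffected records sum: 707
Step 5: Final sum = 1240 + 707 = 1947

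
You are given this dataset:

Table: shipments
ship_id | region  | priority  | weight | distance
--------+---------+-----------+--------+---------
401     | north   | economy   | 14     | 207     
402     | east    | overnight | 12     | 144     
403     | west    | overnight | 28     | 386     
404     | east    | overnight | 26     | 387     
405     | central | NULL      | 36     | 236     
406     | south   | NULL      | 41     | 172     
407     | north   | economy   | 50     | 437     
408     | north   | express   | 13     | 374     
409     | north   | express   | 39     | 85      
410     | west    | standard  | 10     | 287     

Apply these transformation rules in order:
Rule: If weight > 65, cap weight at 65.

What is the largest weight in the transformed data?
50

Step 1: Original maximum weight = 50
Step 2: Check cap of 65 against maximum
Step 3: No records exceed the cap (max 50 <= cap 65), so no capping applies
Step 4: Maximum after transformation = 50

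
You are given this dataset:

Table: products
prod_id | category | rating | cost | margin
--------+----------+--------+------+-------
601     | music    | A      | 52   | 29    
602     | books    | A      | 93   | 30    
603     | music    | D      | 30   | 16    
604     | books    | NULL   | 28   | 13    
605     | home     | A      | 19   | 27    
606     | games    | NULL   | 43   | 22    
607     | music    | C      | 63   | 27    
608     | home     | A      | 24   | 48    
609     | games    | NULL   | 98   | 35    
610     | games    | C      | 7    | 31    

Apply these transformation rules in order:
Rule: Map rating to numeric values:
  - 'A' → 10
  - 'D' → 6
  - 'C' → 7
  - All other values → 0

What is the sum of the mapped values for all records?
60

Step 1: Apply mapping to each record
Step 2: Count by status:
  'A': 4 records × 10 = 40
  'D': 1 records × 6 = 6
  'C': 2 records × 7 = 14
Step 3: Sum all mapped values = 60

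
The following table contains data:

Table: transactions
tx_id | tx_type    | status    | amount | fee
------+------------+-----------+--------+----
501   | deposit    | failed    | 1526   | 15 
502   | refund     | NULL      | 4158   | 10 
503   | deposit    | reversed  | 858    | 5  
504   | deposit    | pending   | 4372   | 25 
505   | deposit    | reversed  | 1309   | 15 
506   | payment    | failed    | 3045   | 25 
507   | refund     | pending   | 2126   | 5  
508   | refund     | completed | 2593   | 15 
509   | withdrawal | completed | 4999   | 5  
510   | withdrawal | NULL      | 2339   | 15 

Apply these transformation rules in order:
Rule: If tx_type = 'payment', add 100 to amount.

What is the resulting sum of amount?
27425

Step 1: Count records where tx_type = 'payment': 1
Step 2: Total bonus added: 1 × 100 = 100
Step 3: Original sum of amount: 27325
Step 4: Final sum = 27325 + 100 = 27425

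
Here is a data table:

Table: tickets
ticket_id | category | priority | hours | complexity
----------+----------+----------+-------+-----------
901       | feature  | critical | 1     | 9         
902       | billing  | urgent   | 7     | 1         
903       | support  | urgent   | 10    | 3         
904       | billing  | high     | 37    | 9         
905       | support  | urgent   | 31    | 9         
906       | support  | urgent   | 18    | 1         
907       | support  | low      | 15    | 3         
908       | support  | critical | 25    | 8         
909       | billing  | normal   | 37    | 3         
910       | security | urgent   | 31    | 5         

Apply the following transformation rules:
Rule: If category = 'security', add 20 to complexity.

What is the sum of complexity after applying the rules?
71

Step 1: Count records where category = 'security': 1
Step 2: Total bonus added: 1 × 20 = 20
Step 3: Original sum of complexity: 51
Step 4: Final sum = 51 + 20 = 71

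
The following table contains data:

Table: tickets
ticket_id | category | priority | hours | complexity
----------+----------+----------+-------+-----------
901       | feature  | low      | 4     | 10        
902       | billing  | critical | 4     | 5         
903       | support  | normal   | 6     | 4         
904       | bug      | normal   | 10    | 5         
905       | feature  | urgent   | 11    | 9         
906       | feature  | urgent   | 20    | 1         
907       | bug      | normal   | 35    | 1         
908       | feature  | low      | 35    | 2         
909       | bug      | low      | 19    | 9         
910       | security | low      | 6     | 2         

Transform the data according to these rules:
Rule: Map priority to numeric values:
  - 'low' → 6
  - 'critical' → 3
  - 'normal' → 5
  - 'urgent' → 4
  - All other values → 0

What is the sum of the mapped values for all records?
50

Step 1: Apply mapping to each record
Step 2: Count by status:
  'low': 4 records × 6 = 24
  'critical': 1 records × 3 = 3
  'normal': 3 records × 5 = 15
  'urgent': 2 records × 4 = 8
Step 3: Sum all mapped values = 50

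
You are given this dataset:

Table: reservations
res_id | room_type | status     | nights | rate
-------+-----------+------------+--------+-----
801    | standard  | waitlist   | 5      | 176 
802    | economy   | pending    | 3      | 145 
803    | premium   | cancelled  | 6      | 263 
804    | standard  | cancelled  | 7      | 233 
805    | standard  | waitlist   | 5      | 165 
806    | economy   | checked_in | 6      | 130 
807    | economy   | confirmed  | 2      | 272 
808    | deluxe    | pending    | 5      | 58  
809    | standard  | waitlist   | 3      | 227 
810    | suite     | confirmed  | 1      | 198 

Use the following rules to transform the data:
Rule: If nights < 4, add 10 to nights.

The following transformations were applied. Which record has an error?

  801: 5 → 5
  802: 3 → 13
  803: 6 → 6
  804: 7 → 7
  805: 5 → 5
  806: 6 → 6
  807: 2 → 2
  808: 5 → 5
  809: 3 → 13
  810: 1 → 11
Record 807 has an error. The correct transformed value should be 12, not 2.

Step 1: Check each record against the rule
Step 2: Record 807 has nights = 2
Step 3: Since 2 < 4, the bonus should have been applied
Step 4: Correct value = 12, but claimed value = 2
Conclusion: Record 807 has the error.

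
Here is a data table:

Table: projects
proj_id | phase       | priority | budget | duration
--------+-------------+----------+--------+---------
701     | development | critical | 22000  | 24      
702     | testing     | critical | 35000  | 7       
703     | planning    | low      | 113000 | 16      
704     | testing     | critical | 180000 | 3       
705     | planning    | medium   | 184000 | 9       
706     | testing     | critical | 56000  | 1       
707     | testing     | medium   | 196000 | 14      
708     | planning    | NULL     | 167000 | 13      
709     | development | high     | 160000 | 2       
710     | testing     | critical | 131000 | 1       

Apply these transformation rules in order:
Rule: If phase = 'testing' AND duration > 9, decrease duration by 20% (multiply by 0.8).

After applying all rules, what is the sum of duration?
87.2

Step 1: Find records where phase = 'testing' AND duration > 9
Step 2: 1 records match, summing to 14
Step 3: After multiplier: 14 × 0.8 = 11.2
Step 4: Unaffected records sum: 76
Step 5: Final sum = 11.2 + 76 = 87.2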